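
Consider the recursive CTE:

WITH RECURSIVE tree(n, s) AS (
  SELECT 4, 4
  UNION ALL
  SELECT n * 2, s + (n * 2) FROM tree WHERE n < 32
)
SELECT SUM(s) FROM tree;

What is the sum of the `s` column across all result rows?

104

Base: n=4, s=4.
Iteration 1: 4 < 32 holds -> n = 4 * 2 = 8, s = 4 + 8 = 12.
Iteration 2: 8 < 32 holds -> n = 8 * 2 = 16, s = 12 + 16 = 28.
Iteration 3: 16 < 32 holds -> n = 16 * 2 = 32, s = 28 + 32 = 60.
Iteration 4: 32 < 32 fails; recursion stops.
SUM(s) = 4 + 12 + 28 + 60 = 104.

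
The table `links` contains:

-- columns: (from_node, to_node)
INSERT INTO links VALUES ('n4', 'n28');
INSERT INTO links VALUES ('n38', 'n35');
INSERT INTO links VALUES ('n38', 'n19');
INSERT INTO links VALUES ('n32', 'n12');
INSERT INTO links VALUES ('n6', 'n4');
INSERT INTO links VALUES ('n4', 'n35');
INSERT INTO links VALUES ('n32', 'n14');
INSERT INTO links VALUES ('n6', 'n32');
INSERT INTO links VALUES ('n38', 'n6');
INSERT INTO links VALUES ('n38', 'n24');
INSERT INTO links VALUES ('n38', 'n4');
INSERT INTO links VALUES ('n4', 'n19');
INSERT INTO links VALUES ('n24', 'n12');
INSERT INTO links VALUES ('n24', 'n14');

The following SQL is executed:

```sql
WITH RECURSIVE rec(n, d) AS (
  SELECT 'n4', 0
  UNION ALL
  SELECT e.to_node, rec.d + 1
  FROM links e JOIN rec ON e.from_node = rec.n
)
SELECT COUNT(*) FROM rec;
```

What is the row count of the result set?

Base: (n4, d=0).
Iteration 1: edges from {n4} -> (n19, d=1), (n28, d=1), (n35, d=1).
Iteration 2: no outgoing edges from {n19,n28,n35}; recursion stops.
Total rows emitted: 4.

4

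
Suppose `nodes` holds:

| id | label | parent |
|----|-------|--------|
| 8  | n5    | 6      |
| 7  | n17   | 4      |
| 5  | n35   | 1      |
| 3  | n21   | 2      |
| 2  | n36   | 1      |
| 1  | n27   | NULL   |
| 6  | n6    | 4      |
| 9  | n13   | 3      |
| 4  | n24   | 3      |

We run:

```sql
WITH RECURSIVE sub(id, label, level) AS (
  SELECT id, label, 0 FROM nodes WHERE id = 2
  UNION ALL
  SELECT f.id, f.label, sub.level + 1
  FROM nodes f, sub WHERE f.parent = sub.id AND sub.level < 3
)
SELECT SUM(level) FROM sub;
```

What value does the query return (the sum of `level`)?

11

Base: id=2 (n36) at level 0.
Iteration 1: rows with parent in {2} -> n21 (id 3, level 1).
Iteration 2: rows with parent in {3} -> n24 (id 4, level 2), n13 (id 9, level 2).
Iteration 3: rows with parent in {4,9} -> n6 (id 6, level 3), n17 (id 7, level 3).
Iteration 4: level < 3 fails for all current rows; recursion stops.
SUM(level) = 0 + 1 + 2 + 2 + 3 + 3 = 11.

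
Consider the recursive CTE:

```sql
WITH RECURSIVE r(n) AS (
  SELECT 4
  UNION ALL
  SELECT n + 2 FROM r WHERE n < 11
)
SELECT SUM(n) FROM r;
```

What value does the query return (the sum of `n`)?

Base: n=4.
Iteration 1: 4 < 11 holds -> n = 4 + 2 = 6.
Iteration 2: 6 < 11 holds -> n = 6 + 2 = 8.
Iteration 3: 8 < 11 holds -> n = 8 + 2 = 10.
Iteration 4: 10 < 11 holds -> n = 10 + 2 = 12.
Iteration 5: 12 < 11 fails; recursion stops.
SUM(n) = 4 + 6 + 8 + 10 + 12 = 40.

40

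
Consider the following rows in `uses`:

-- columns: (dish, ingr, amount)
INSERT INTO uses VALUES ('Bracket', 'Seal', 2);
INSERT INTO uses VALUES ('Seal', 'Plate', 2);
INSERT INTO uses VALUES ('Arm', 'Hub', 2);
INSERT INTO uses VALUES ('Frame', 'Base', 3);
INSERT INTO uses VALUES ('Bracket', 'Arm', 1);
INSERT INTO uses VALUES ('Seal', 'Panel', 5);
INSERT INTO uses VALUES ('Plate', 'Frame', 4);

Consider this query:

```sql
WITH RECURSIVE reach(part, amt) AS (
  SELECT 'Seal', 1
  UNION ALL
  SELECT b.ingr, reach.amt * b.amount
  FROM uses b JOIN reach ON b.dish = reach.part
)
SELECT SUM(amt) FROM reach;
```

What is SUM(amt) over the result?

40

Base: (Seal, amt=1).
Iteration 1: components of {Seal} -> Panel = 1*5 = 5, Plate = 1*2 = 2.
Iteration 2: components of {Panel,Plate} -> Frame = 2*4 = 8.
Iteration 3: components of {Frame} -> Base = 8*3 = 24.
Iteration 4: no further components; recursion stops.
SUM(amt) = 1 + 2 + 5 + 8 + 24 = 40.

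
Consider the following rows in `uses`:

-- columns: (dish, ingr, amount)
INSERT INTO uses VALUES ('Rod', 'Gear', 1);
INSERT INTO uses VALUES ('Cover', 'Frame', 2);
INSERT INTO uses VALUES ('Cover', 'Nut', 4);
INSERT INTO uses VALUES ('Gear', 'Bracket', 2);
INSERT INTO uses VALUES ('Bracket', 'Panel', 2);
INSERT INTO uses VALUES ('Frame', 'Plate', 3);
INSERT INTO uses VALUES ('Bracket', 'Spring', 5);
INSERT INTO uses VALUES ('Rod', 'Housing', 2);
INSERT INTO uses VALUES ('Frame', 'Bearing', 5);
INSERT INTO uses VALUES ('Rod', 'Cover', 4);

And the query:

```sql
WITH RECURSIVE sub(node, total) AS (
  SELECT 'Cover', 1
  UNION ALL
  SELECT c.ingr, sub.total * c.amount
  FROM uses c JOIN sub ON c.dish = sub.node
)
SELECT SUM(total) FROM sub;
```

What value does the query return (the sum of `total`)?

23

Base: (Cover, total=1).
Iteration 1: components of {Cover} -> Frame = 1*2 = 2, Nut = 1*4 = 4.
Iteration 2: components of {Frame,Nut} -> Bearing = 2*5 = 10, Plate = 2*3 = 6.
Iteration 3: no further components; recursion stops.
SUM(total) = 1 + 4 + 2 + 10 + 6 = 23.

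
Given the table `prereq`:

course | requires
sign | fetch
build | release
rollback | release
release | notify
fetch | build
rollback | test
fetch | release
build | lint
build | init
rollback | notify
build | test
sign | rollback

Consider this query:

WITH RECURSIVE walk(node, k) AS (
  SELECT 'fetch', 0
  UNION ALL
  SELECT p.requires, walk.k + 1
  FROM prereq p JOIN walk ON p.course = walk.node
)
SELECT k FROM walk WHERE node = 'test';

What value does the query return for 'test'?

2

Base: (fetch, k=0).
Iteration 1: edges from {fetch} -> (build, k=1), (release, k=1).
Iteration 2: edges from {build,release} -> (init, k=2), (lint, k=2), (notify, k=2), (release, k=2), (test, k=2).
Iteration 3: edges from {init,lint,notify,release,test} -> (notify, k=3).
Iteration 4: no outgoing edges from {notify}; recursion stops.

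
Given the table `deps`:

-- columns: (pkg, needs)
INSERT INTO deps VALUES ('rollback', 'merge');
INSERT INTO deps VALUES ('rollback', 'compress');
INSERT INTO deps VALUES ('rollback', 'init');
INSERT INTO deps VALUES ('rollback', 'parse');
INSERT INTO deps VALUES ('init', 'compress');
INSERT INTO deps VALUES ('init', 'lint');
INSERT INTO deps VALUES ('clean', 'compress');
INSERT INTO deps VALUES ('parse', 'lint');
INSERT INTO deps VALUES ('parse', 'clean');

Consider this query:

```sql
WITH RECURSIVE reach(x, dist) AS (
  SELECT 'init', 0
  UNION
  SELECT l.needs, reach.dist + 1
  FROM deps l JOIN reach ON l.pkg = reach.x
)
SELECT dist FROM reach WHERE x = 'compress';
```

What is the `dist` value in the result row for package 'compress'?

Base: (init, dist=0).
Iteration 1: edges from {init} -> (compress, dist=1), (lint, dist=1).
Iteration 2: no outgoing edges from {compress,lint}; recursion stops.

1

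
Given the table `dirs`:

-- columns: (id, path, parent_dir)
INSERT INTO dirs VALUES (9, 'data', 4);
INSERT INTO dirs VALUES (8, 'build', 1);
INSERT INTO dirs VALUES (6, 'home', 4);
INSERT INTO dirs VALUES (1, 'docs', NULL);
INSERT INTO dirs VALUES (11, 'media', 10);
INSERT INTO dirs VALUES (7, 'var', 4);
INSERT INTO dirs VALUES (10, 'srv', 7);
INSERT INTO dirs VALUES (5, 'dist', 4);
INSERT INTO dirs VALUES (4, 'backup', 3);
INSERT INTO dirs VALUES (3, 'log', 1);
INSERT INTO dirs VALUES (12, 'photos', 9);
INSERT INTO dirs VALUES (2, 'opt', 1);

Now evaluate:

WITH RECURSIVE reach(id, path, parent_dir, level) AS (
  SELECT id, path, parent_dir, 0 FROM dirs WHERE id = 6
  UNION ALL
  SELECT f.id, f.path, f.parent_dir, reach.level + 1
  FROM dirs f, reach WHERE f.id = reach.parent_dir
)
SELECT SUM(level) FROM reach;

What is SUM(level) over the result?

Base: id=6 (home), parent_dir=4, level 0.
Iteration 1: join on id=4 -> backup (id 4, parent_dir=3, level 1).
Iteration 2: join on id=3 -> log (id 3, parent_dir=1, level 2).
Iteration 3: join on id=1 -> docs (id 1, parent_dir=NULL, level 3).
Iteration 4: parent_dir is NULL; no match; recursion stops.
SUM(level) = 0 + 1 + 2 + 3 = 6.

6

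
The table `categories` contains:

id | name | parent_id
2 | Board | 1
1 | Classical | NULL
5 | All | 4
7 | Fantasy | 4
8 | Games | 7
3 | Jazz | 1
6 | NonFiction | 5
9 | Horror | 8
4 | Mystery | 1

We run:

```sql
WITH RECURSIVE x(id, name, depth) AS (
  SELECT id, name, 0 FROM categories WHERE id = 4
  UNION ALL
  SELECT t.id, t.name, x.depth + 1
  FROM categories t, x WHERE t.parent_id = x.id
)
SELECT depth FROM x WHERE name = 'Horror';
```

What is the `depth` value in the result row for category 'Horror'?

3

Base: id=4 (Mystery) at depth 0.
Iteration 1: rows with parent_id in {4} -> All (id 5, depth 1), Fantasy (id 7, depth 1).
Iteration 2: rows with parent_id in {5,7} -> NonFiction (id 6, depth 2), Games (id 8, depth 2).
Iteration 3: rows with parent_id in {6,8} -> Horror (id 9, depth 3).
Iteration 4: no rows with parent_id in {9}; recursion stops.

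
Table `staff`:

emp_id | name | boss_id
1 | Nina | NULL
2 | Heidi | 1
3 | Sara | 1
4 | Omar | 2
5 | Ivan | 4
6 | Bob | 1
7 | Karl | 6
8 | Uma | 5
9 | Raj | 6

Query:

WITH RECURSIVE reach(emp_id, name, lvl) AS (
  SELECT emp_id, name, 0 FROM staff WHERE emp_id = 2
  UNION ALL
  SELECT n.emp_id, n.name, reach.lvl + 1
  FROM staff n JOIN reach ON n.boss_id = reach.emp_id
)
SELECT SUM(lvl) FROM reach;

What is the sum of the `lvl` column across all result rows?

6

Base: emp_id=2 (Heidi) at lvl 0.
Iteration 1: rows with boss_id in {2} -> Omar (id 4, lvl 1).
Iteration 2: rows with boss_id in {4} -> Ivan (id 5, lvl 2).
Iteration 3: rows with boss_id in {5} -> Uma (id 8, lvl 3).
Iteration 4: no rows with boss_id in {8}; recursion stops.
SUM(lvl) = 0 + 1 + 2 + 3 = 6.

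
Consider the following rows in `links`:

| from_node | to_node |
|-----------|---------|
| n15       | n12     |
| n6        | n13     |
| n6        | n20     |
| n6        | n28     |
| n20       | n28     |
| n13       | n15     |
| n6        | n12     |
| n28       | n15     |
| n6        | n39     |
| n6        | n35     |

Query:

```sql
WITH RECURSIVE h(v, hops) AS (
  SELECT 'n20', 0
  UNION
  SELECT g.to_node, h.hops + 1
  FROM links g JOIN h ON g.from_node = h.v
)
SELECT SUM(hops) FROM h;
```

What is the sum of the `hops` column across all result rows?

6

Base: (n20, hops=0).
Iteration 1: edges from {n20} -> (n28, hops=1).
Iteration 2: edges from {n28} -> (n15, hops=2).
Iteration 3: edges from {n15} -> (n12, hops=3).
Iteration 4: no outgoing edges from {n12}; recursion stops.
SUM(hops) = 0 + 1 + 2 + 3 = 6.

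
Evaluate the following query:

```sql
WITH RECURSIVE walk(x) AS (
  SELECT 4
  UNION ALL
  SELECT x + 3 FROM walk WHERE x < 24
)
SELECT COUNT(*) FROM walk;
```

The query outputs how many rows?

8

Base: x=4.
Iteration 1: 4 < 24 holds -> x = 4 + 3 = 7.
Iteration 2: 7 < 24 holds -> x = 7 + 3 = 10.
Iteration 3: 10 < 24 holds -> x = 10 + 3 = 13.
Iteration 4: 13 < 24 holds -> x = 13 + 3 = 16.
Iteration 5: 16 < 24 holds -> x = 16 + 3 = 19.
Iteration 6: 19 < 24 holds -> x = 19 + 3 = 22.
Iteration 7: 22 < 24 holds -> x = 22 + 3 = 25.
Iteration 8: 25 < 24 fails; recursion stops.
Total rows emitted: 8.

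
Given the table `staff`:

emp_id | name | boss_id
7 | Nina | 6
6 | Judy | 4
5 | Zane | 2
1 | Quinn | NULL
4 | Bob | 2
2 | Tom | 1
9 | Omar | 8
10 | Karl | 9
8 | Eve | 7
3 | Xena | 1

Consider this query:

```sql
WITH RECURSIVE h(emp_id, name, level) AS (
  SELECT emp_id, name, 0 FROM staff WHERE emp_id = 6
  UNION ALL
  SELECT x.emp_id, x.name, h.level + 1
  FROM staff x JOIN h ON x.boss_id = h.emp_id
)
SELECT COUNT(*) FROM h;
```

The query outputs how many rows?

5

Base: emp_id=6 (Judy) at level 0.
Iteration 1: rows with boss_id in {6} -> Nina (id 7, level 1).
Iteration 2: rows with boss_id in {7} -> Eve (id 8, level 2).
Iteration 3: rows with boss_id in {8} -> Omar (id 9, level 3).
Iteration 4: rows with boss_id in {9} -> Karl (id 10, level 4).
Iteration 5: no rows with boss_id in {10}; recursion stops.
Total rows emitted: 5.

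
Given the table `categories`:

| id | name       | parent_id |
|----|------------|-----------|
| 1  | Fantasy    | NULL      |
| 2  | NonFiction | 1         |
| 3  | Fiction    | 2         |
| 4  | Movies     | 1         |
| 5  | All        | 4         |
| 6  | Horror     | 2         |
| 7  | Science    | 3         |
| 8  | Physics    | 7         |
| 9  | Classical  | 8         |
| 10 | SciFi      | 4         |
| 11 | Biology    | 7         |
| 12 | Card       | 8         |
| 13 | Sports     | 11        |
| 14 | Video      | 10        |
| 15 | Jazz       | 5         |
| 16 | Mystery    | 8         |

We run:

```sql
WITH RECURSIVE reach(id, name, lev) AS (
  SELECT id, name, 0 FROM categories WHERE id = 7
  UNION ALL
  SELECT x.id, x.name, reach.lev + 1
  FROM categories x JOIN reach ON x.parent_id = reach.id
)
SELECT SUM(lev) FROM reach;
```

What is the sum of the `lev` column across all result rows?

10

Base: id=7 (Science) at lev 0.
Iteration 1: rows with parent_id in {7} -> Physics (id 8, lev 1), Biology (id 11, lev 1).
Iteration 2: rows with parent_id in {8,11} -> Classical (id 9, lev 2), Card (id 12, lev 2), Sports (id 13, lev 2), Mystery (id 16, lev 2).
Iteration 3: no rows with parent_id in {9,12,13,16}; recursion stops.
SUM(lev) = 0 + 1 + 1 + 2 + 2 + 2 + 2 = 10.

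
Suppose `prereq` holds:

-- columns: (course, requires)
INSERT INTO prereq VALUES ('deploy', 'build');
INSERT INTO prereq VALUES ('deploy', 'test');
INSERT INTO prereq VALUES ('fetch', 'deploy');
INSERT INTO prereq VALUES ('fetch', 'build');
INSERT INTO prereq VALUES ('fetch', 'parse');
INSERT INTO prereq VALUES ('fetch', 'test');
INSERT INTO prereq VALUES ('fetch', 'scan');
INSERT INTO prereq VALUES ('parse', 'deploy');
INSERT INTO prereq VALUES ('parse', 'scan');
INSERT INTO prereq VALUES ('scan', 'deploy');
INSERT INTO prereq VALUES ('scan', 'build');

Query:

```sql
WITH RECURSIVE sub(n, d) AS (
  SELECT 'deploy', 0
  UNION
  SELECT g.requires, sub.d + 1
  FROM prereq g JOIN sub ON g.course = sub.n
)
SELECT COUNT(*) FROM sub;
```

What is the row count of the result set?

Base: (deploy, d=0).
Iteration 1: edges from {deploy} -> (build, d=1), (test, d=1).
Iteration 2: no outgoing edges from {build,test}; recursion stops.
Total rows emitted: 3.

3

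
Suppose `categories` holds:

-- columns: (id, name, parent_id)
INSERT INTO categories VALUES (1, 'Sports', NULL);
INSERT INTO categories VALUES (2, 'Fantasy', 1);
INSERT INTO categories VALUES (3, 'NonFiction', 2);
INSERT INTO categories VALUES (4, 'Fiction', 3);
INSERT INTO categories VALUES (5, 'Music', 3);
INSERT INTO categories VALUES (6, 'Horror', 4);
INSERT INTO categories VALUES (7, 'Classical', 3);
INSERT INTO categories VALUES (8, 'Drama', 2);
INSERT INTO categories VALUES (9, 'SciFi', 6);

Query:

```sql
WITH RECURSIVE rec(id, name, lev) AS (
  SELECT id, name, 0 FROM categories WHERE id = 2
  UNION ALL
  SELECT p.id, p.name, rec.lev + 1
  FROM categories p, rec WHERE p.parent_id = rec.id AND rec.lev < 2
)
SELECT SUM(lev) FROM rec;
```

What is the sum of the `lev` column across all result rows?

8

Base: id=2 (Fantasy) at lev 0.
Iteration 1: rows with parent_id in {2} -> NonFiction (id 3, lev 1), Drama (id 8, lev 1).
Iteration 2: rows with parent_id in {3,8} -> Fiction (id 4, lev 2), Music (id 5, lev 2), Classical (id 7, lev 2).
Iteration 3: lev < 2 fails for all current rows; recursion stops.
SUM(lev) = 0 + 1 + 1 + 2 + 2 + 2 = 8.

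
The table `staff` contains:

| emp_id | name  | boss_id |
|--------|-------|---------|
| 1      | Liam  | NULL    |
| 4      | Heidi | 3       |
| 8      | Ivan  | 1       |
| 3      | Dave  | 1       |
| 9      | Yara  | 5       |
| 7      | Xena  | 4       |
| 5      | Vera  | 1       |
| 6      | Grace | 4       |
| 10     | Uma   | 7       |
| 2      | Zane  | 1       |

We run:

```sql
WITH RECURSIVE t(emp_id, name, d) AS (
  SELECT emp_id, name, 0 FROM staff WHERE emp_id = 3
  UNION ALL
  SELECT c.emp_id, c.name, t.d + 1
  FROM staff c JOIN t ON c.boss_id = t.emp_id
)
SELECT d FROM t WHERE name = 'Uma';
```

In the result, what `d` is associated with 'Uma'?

3

Base: emp_id=3 (Dave) at d 0.
Iteration 1: rows with boss_id in {3} -> Heidi (id 4, d 1).
Iteration 2: rows with boss_id in {4} -> Grace (id 6, d 2), Xena (id 7, d 2).
Iteration 3: rows with boss_id in {6,7} -> Uma (id 10, d 3).
Iteration 4: no rows with boss_id in {10}; recursion stops.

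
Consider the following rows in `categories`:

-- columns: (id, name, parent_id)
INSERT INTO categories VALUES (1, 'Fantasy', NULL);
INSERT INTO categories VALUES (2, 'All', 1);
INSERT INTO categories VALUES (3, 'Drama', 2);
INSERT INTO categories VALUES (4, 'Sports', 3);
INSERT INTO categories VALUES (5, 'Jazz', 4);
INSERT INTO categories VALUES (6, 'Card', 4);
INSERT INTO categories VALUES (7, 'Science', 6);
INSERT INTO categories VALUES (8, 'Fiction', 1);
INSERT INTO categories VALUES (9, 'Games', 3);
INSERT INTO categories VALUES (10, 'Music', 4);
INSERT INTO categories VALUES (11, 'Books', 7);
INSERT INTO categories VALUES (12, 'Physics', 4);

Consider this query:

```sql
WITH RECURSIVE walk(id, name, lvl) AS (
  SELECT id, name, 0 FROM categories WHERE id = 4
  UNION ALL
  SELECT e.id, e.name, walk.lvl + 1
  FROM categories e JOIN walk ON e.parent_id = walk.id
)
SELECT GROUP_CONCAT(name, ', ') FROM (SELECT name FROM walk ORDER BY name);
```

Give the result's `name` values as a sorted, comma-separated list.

Base: id=4 (Sports) at lvl 0.
Iteration 1: rows with parent_id in {4} -> Jazz (id 5, lvl 1), Card (id 6, lvl 1), Music (id 10, lvl 1), Physics (id 12, lvl 1).
Iteration 2: rows with parent_id in {5,6,10,12} -> Science (id 7, lvl 2).
Iteration 3: rows with parent_id in {7} -> Books (id 11, lvl 3).
Iteration 4: no rows with parent_id in {11}; recursion stops.

Books, Card, Jazz, Music, Physics, Science, Sports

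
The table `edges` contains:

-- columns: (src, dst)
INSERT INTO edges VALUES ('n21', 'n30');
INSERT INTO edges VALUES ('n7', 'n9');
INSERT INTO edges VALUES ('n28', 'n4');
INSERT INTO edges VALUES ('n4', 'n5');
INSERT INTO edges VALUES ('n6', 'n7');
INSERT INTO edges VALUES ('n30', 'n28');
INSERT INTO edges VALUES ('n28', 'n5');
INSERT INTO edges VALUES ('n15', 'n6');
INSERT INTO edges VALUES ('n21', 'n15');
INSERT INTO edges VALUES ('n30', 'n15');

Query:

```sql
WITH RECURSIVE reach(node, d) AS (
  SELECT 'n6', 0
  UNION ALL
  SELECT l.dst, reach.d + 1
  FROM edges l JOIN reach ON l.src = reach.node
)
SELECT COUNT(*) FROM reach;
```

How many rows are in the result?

Base: (n6, d=0).
Iteration 1: edges from {n6} -> (n7, d=1).
Iteration 2: edges from {n7} -> (n9, d=2).
Iteration 3: no outgoing edges from {n9}; recursion stops.
Total rows emitted: 3.

3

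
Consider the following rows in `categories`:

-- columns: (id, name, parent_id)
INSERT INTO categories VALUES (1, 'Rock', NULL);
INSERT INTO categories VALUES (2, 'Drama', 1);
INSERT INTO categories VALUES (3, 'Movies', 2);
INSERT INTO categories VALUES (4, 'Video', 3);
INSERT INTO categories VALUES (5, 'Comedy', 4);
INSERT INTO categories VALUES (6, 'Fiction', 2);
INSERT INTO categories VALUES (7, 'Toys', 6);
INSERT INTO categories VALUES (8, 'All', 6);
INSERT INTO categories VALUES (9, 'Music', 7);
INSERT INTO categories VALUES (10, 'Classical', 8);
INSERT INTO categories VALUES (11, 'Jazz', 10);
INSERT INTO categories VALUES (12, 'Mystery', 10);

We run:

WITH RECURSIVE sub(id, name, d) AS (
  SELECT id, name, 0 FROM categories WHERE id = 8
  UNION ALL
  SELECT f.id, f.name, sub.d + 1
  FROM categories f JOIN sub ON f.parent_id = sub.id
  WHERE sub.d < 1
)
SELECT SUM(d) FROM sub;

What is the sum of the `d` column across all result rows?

Base: id=8 (All) at d 0.
Iteration 1: rows with parent_id in {8} -> Classical (id 10, d 1).
Iteration 2: d < 1 fails for all current rows; recursion stops.
SUM(d) = 0 + 1 = 1.

1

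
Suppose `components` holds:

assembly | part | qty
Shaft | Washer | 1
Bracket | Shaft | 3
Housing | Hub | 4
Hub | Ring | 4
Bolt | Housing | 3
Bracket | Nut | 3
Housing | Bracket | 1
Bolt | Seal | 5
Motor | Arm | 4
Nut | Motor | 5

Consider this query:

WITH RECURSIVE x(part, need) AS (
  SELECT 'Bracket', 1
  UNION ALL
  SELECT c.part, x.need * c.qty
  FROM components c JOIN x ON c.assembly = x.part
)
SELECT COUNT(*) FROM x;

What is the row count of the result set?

Base: (Bracket, need=1).
Iteration 1: components of {Bracket} -> Nut = 1*3 = 3, Shaft = 1*3 = 3.
Iteration 2: components of {Nut,Shaft} -> Motor = 3*5 = 15, Washer = 3*1 = 3.
Iteration 3: components of {Motor,Washer} -> Arm = 15*4 = 60.
Iteration 4: no further components; recursion stops.
Total rows emitted: 6.

6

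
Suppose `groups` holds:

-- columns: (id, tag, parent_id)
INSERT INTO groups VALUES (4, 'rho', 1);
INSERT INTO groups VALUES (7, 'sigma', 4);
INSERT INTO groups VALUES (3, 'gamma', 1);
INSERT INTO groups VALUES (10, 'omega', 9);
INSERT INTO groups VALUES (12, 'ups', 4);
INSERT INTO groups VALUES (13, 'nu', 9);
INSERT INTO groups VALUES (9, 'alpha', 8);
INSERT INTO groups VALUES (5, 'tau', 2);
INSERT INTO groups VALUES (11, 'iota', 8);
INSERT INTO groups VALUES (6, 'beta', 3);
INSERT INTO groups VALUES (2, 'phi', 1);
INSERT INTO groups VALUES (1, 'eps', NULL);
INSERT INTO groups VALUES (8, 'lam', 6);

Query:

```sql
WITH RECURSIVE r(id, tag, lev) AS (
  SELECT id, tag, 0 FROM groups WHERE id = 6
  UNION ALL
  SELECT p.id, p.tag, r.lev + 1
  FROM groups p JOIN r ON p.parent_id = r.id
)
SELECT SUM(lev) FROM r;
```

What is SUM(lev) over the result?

Base: id=6 (beta) at lev 0.
Iteration 1: rows with parent_id in {6} -> lam (id 8, lev 1).
Iteration 2: rows with parent_id in {8} -> alpha (id 9, lev 2), iota (id 11, lev 2).
Iteration 3: rows with parent_id in {9,11} -> omega (id 10, lev 3), nu (id 13, lev 3).
Iteration 4: no rows with parent_id in {10,13}; recursion stops.
SUM(lev) = 0 + 1 + 2 + 2 + 3 + 3 = 11.

11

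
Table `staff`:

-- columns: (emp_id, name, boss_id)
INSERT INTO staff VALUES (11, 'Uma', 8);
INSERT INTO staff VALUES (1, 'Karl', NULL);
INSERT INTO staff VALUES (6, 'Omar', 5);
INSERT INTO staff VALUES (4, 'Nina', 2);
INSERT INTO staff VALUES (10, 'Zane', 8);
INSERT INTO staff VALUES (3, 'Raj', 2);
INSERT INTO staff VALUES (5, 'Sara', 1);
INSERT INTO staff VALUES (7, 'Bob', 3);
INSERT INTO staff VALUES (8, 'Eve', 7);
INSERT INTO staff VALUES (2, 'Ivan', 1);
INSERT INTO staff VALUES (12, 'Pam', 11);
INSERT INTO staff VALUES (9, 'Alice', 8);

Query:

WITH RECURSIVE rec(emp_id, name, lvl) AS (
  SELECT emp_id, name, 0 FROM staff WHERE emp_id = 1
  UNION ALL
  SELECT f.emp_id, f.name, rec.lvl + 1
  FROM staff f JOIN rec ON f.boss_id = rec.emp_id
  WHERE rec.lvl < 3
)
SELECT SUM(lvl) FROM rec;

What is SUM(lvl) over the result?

11

Base: emp_id=1 (Karl) at lvl 0.
Iteration 1: rows with boss_id in {1} -> Ivan (id 2, lvl 1), Sara (id 5, lvl 1).
Iteration 2: rows with boss_id in {2,5} -> Raj (id 3, lvl 2), Nina (id 4, lvl 2), Omar (id 6, lvl 2).
Iteration 3: rows with boss_id in {3,4,6} -> Bob (id 7, lvl 3).
Iteration 4: lvl < 3 fails for all current rows; recursion stops.
SUM(lvl) = 0 + 1 + 1 + 2 + 2 + 2 + 3 = 11.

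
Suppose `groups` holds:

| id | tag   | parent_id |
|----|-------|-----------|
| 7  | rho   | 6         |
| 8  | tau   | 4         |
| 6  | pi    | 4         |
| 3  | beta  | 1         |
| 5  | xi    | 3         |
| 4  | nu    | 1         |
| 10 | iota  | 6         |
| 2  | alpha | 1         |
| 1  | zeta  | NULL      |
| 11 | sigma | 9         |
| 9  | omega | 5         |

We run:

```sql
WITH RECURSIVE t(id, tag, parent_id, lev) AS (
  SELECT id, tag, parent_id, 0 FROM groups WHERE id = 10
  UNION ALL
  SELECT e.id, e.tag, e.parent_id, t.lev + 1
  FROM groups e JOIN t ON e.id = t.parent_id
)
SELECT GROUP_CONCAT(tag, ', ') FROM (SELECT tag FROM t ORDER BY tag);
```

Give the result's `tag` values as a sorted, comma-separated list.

iota, nu, pi, zeta

Base: id=10 (iota), parent_id=6, lev 0.
Iteration 1: join on id=6 -> pi (id 6, parent_id=4, lev 1).
Iteration 2: join on id=4 -> nu (id 4, parent_id=1, lev 2).
Iteration 3: join on id=1 -> zeta (id 1, parent_id=NULL, lev 3).
Iteration 4: parent_id is NULL; no match; recursion stops.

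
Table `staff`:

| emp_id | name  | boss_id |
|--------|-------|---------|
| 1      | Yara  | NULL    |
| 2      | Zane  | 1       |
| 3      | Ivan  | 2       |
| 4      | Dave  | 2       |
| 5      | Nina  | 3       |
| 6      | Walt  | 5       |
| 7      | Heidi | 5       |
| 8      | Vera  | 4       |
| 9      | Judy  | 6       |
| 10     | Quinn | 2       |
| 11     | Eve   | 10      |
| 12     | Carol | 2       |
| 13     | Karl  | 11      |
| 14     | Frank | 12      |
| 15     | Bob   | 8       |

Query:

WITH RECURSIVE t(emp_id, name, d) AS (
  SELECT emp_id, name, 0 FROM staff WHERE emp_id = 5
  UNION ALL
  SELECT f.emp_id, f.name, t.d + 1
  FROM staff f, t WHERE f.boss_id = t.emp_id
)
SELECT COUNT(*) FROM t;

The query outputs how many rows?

Base: emp_id=5 (Nina) at d 0.
Iteration 1: rows with boss_id in {5} -> Walt (id 6, d 1), Heidi (id 7, d 1).
Iteration 2: rows with boss_id in {6,7} -> Judy (id 9, d 2).
Iteration 3: no rows with boss_id in {9}; recursion stops.
Total rows emitted: 4.

4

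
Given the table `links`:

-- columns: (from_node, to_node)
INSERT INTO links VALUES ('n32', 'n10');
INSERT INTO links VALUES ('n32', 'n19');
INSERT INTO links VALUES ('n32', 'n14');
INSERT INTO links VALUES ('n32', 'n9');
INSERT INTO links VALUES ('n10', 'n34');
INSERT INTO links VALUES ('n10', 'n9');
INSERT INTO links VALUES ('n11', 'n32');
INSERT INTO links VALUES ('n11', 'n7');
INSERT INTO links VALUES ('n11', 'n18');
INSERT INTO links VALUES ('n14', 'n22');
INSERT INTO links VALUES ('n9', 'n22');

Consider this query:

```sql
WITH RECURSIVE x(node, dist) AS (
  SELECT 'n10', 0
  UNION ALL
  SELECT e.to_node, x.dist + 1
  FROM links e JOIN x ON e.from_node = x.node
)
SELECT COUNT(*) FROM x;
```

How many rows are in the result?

4

Base: (n10, dist=0).
Iteration 1: edges from {n10} -> (n34, dist=1), (n9, dist=1).
Iteration 2: edges from {n34,n9} -> (n22, dist=2).
Iteration 3: no outgoing edges from {n22}; recursion stops.
Total rows emitted: 4.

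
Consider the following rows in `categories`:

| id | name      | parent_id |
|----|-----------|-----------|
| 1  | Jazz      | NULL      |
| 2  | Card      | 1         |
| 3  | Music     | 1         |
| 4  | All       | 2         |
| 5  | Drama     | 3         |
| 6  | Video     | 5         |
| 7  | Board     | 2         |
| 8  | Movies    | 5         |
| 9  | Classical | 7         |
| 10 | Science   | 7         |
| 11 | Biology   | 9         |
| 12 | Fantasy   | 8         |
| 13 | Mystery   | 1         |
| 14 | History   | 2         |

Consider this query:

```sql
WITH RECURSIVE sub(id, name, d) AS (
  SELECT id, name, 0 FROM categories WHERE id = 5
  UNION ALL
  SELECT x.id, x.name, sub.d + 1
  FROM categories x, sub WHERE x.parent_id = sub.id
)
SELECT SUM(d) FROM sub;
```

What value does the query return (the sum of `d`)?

Base: id=5 (Drama) at d 0.
Iteration 1: rows with parent_id in {5} -> Video (id 6, d 1), Movies (id 8, d 1).
Iteration 2: rows with parent_id in {6,8} -> Fantasy (id 12, d 2).
Iteration 3: no rows with parent_id in {12}; recursion stops.
SUM(d) = 0 + 1 + 1 + 2 = 4.

4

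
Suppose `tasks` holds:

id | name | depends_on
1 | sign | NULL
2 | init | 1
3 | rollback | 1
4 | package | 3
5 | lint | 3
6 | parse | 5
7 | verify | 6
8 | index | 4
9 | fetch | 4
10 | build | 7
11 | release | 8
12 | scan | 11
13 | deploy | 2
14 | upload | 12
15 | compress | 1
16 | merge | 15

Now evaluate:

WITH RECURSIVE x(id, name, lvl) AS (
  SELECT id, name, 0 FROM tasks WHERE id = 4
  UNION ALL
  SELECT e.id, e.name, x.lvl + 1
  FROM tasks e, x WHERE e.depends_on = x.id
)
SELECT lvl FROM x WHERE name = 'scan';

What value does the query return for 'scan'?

Base: id=4 (package) at lvl 0.
Iteration 1: rows with depends_on in {4} -> index (id 8, lvl 1), fetch (id 9, lvl 1).
Iteration 2: rows with depends_on in {8,9} -> release (id 11, lvl 2).
Iteration 3: rows with depends_on in {11} -> scan (id 12, lvl 3).
Iteration 4: rows with depends_on in {12} -> upload (id 14, lvl 4).
Iteration 5: no rows with depends_on in {14}; recursion stops.

3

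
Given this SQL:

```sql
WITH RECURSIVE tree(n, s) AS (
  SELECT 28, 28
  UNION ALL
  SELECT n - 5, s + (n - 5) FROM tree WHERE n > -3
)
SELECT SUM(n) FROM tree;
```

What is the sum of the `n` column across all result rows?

84

Base: n=28, s=28.
Iteration 1: 28 > -3 holds -> n = 28 - 5 = 23, s = 28 + 23 = 51.
Iteration 2: 23 > -3 holds -> n = 23 - 5 = 18, s = 51 + 18 = 69.
Iteration 3: 18 > -3 holds -> n = 18 - 5 = 13, s = 69 + 13 = 82.
Iteration 4: 13 > -3 holds -> n = 13 - 5 = 8, s = 82 + 8 = 90.
Iteration 5: 8 > -3 holds -> n = 8 - 5 = 3, s = 90 + 3 = 93.
Iteration 6: 3 > -3 holds -> n = 3 - 5 = -2, s = 93 + -2 = 91.
Iteration 7: -2 > -3 holds -> n = -2 - 5 = -7, s = 91 + -7 = 84.
Iteration 8: -7 > -3 fails; recursion stops.
SUM(n) = 28 + 23 + 18 + 13 + 8 + 3 + -2 + -7 = 84.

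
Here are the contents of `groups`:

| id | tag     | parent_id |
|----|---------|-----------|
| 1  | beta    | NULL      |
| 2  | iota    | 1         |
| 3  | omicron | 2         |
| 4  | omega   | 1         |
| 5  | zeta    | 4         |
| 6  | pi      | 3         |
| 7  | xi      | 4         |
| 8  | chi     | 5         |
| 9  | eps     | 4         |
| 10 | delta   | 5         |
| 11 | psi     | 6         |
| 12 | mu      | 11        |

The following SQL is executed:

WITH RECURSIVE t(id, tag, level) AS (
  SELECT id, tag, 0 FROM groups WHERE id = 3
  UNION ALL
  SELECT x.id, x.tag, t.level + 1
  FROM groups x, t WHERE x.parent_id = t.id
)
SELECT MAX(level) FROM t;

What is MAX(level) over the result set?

Base: id=3 (omicron) at level 0.
Iteration 1: rows with parent_id in {3} -> pi (id 6, level 1).
Iteration 2: rows with parent_id in {6} -> psi (id 11, level 2).
Iteration 3: rows with parent_id in {11} -> mu (id 12, level 3).
Iteration 4: no rows with parent_id in {12}; recursion stops.
level values: 0, 1, 2, 3; the maximum is 3.

3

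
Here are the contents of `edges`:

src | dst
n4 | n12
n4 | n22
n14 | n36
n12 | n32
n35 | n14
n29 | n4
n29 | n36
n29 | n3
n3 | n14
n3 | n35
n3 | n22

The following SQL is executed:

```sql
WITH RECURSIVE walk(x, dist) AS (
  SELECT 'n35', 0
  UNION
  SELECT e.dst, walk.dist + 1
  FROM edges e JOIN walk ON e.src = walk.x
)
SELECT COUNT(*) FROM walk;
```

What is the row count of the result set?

3

Base: (n35, dist=0).
Iteration 1: edges from {n35} -> (n14, dist=1).
Iteration 2: edges from {n14} -> (n36, dist=2).
Iteration 3: no outgoing edges from {n36}; recursion stops.
Total rows emitted: 3.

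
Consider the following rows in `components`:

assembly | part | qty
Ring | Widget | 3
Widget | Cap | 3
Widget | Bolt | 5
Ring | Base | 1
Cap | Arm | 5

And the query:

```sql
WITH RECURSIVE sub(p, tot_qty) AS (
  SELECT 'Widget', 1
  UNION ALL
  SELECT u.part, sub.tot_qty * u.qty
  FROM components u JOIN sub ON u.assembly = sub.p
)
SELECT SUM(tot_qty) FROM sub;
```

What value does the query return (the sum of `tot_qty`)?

24

Base: (Widget, tot_qty=1).
Iteration 1: components of {Widget} -> Bolt = 1*5 = 5, Cap = 1*3 = 3.
Iteration 2: components of {Bolt,Cap} -> Arm = 3*5 = 15.
Iteration 3: no further components; recursion stops.
SUM(tot_qty) = 1 + 3 + 5 + 15 = 24.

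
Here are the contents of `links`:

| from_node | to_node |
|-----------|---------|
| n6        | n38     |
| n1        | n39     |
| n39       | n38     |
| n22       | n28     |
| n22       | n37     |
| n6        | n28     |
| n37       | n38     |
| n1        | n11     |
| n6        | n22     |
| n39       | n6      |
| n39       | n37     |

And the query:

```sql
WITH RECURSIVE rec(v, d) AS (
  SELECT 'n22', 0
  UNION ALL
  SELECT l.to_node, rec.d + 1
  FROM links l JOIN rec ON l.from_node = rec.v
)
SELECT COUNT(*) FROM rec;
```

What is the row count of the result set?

Base: (n22, d=0).
Iteration 1: edges from {n22} -> (n28, d=1), (n37, d=1).
Iteration 2: edges from {n28,n37} -> (n38, d=2).
Iteration 3: no outgoing edges from {n38}; recursion stops.
Total rows emitted: 4.

4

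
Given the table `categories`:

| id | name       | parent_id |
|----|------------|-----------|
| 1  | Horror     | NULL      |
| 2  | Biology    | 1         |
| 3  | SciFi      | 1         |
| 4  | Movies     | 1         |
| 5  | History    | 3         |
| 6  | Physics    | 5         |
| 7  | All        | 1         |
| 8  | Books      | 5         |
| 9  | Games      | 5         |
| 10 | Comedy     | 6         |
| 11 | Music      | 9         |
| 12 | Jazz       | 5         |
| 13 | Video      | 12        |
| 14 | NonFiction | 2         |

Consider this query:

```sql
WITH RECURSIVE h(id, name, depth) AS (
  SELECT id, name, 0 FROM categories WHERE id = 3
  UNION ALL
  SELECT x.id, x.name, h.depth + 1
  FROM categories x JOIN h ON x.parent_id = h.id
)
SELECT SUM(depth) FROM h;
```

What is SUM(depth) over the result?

18

Base: id=3 (SciFi) at depth 0.
Iteration 1: rows with parent_id in {3} -> History (id 5, depth 1).
Iteration 2: rows with parent_id in {5} -> Physics (id 6, depth 2), Books (id 8, depth 2), Games (id 9, depth 2), Jazz (id 12, depth 2).
Iteration 3: rows with parent_id in {6,8,9,12} -> Comedy (id 10, depth 3), Music (id 11, depth 3), Video (id 13, depth 3).
Iteration 4: no rows with parent_id in {10,11,13}; recursion stops.
SUM(depth) = 0 + 1 + 2 + 2 + 2 + 2 + 3 + 3 + 3 = 18.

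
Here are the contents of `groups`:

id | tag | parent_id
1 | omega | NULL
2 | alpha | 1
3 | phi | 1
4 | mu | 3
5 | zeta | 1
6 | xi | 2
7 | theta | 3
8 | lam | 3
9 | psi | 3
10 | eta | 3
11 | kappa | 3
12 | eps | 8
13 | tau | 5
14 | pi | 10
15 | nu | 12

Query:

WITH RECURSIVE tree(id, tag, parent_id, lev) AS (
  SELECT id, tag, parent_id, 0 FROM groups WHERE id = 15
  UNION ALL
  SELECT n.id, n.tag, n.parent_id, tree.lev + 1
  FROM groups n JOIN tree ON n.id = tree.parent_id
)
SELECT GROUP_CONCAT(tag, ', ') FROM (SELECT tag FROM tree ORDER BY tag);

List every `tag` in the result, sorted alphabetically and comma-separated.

eps, lam, nu, omega, phi

Base: id=15 (nu), parent_id=12, lev 0.
Iteration 1: join on id=12 -> eps (id 12, parent_id=8, lev 1).
Iteration 2: join on id=8 -> lam (id 8, parent_id=3, lev 2).
Iteration 3: join on id=3 -> phi (id 3, parent_id=1, lev 3).
Iteration 4: join on id=1 -> omega (id 1, parent_id=NULL, lev 4).
Iteration 5: parent_id is NULL; no match; recursion stops.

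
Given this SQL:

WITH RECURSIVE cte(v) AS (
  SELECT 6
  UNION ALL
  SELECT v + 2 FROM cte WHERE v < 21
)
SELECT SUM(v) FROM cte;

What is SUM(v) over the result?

Base: v=6.
Iteration 1: 6 < 21 holds -> v = 6 + 2 = 8.
Iteration 2: 8 < 21 holds -> v = 8 + 2 = 10.
Iteration 3: 10 < 21 holds -> v = 10 + 2 = 12.
Iteration 4: 12 < 21 holds -> v = 12 + 2 = 14.
Iteration 5: 14 < 21 holds -> v = 14 + 2 = 16.
Iteration 6: 16 < 21 holds -> v = 16 + 2 = 18.
Iteration 7: 18 < 21 holds -> v = 18 + 2 = 20.
Iteration 8: 20 < 21 holds -> v = 20 + 2 = 22.
Iteration 9: 22 < 21 fails; recursion stops.
SUM(v) = 6 + 8 + 10 + 12 + 14 + 16 + 18 + 20 + 22 = 126.

126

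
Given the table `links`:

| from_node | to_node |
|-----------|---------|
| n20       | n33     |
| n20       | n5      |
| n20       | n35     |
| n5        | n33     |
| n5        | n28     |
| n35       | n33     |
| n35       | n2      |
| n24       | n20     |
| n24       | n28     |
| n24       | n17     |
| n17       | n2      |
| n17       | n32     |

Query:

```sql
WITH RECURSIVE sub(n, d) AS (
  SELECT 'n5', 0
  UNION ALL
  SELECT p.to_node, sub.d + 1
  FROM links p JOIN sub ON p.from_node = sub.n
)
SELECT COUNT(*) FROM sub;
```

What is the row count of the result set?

Base: (n5, d=0).
Iteration 1: edges from {n5} -> (n28, d=1), (n33, d=1).
Iteration 2: no outgoing edges from {n28,n33}; recursion stops.
Total rows emitted: 3.

3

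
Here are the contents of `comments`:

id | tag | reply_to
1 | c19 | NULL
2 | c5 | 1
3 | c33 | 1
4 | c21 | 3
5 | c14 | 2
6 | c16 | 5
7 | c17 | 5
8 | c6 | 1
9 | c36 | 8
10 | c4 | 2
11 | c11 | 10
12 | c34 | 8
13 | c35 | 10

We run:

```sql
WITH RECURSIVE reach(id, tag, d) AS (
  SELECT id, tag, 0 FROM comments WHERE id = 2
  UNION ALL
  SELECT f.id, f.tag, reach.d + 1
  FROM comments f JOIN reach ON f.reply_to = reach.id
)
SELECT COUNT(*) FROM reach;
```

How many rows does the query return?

Base: id=2 (c5) at d 0.
Iteration 1: rows with reply_to in {2} -> c14 (id 5, d 1), c4 (id 10, d 1).
Iteration 2: rows with reply_to in {5,10} -> c16 (id 6, d 2), c17 (id 7, d 2), c11 (id 11, d 2), c35 (id 13, d 2).
Iteration 3: no rows with reply_to in {6,7,11,13}; recursion stops.
Total rows emitted: 7.

7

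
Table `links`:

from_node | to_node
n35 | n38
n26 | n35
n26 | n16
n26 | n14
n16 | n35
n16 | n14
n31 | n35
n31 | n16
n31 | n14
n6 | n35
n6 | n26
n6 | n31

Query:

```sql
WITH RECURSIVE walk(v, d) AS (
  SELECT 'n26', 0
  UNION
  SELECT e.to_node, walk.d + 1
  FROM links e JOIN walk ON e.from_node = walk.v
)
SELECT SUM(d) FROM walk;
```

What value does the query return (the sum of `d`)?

Base: (n26, d=0).
Iteration 1: edges from {n26} -> (n14, d=1), (n16, d=1), (n35, d=1).
Iteration 2: edges from {n14,n16,n35} -> (n14, d=2), (n35, d=2), (n38, d=2).
Iteration 3: edges from {n14,n35,n38} -> (n38, d=3).
Iteration 4: no outgoing edges from {n38}; recursion stops.
SUM(d) = 0 + 1 + 1 + 1 + 2 + 2 + 2 + 3 = 12.

12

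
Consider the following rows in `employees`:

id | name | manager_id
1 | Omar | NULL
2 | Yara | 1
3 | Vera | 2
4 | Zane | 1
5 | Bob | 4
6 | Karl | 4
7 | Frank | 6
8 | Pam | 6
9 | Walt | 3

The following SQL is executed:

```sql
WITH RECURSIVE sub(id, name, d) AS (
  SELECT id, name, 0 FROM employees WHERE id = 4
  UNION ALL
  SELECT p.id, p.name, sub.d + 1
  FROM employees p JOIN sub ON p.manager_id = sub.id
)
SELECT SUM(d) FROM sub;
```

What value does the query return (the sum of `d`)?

Base: id=4 (Zane) at d 0.
Iteration 1: rows with manager_id in {4} -> Bob (id 5, d 1), Karl (id 6, d 1).
Iteration 2: rows with manager_id in {5,6} -> Frank (id 7, d 2), Pam (id 8, d 2).
Iteration 3: no rows with manager_id in {7,8}; recursion stops.
SUM(d) = 0 + 1 + 1 + 2 + 2 = 6.

6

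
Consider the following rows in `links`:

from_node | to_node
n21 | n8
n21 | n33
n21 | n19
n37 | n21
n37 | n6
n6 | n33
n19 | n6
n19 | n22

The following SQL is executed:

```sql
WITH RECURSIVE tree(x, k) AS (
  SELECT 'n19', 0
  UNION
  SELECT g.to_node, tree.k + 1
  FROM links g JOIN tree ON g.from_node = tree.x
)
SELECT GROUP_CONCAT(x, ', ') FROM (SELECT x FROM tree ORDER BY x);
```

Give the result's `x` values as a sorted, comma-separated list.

n19, n22, n33, n6

Base: (n19, k=0).
Iteration 1: edges from {n19} -> (n22, k=1), (n6, k=1).
Iteration 2: edges from {n22,n6} -> (n33, k=2).
Iteration 3: no outgoing edges from {n33}; recursion stops.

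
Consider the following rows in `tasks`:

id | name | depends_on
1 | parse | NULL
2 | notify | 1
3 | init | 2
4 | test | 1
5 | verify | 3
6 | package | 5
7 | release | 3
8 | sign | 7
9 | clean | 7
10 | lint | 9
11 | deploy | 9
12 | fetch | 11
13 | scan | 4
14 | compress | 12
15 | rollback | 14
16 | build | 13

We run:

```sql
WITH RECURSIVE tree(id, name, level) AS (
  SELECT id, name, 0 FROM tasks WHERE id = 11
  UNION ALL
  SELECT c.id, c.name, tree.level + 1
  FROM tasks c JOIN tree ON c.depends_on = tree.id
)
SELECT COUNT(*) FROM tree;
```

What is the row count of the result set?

Base: id=11 (deploy) at level 0.
Iteration 1: rows with depends_on in {11} -> fetch (id 12, level 1).
Iteration 2: rows with depends_on in {12} -> compress (id 14, level 2).
Iteration 3: rows with depends_on in {14} -> rollback (id 15, level 3).
Iteration 4: no rows with depends_on in {15}; recursion stops.
Total rows emitted: 4.

4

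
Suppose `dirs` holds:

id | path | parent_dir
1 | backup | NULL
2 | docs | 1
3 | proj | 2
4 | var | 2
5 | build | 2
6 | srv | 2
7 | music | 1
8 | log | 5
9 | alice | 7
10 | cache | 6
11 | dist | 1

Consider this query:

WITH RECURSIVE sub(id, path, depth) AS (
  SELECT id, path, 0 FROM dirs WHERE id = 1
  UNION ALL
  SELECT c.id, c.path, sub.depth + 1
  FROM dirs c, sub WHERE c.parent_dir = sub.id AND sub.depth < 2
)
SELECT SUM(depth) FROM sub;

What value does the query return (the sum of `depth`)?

Base: id=1 (backup) at depth 0.
Iteration 1: rows with parent_dir in {1} -> docs (id 2, depth 1), music (id 7, depth 1), dist (id 11, depth 1).
Iteration 2: rows with parent_dir in {2,7,11} -> proj (id 3, depth 2), var (id 4, depth 2), build (id 5, depth 2), srv (id 6, depth 2), alice (id 9, depth 2).
Iteration 3: depth < 2 fails for all current rows; recursion stops.
SUM(depth) = 0 + 1 + 1 + 1 + 2 + 2 + 2 + 2 + 2 = 13.

13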